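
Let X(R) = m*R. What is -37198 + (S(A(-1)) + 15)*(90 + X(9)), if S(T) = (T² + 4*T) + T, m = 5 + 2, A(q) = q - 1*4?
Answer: -34903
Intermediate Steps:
A(q) = -4 + q (A(q) = q - 4 = -4 + q)
m = 7
S(T) = T² + 5*T
X(R) = 7*R
-37198 + (S(A(-1)) + 15)*(90 + X(9)) = -37198 + ((-4 - 1)*(5 + (-4 - 1)) + 15)*(90 + 7*9) = -37198 + (-5*(5 - 5) + 15)*(90 + 63) = -37198 + (-5*0 + 15)*153 = -37198 + (0 + 15)*153 = -37198 + 15*153 = -37198 + 2295 = -34903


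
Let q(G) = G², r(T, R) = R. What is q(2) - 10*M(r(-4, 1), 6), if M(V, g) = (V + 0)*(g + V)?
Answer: -66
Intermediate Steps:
M(V, g) = V*(V + g)
q(2) - 10*M(r(-4, 1), 6) = 2² - 10*(1 + 6) = 4 - 10*7 = 4 - 70 = -66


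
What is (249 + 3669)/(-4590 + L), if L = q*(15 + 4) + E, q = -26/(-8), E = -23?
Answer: -15672/18205 ≈ -0.86086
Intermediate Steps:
q = 13/4 (q = -26*(-⅛) = 13/4 ≈ 3.2500)
L = 155/4 (L = 13*(15 + 4)/4 - 23 = (13/4)*19 - 23 = 247/4 - 23 = 155/4 ≈ 38.750)
(249 + 3669)/(-4590 + L) = (249 + 3669)/(-4590 + 155/4) = 3918/(-18205/4) = 3918*(-4/18205) = -15672/18205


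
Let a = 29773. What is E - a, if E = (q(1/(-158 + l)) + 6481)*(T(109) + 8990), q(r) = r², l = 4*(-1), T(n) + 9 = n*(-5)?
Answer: 119506304044/2187 ≈ 5.4644e+7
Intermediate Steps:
T(n) = -9 - 5*n (T(n) = -9 + n*(-5) = -9 - 5*n)
l = -4
E = 119571417595/2187 (E = ((1/(-158 - 4))² + 6481)*((-9 - 5*109) + 8990) = ((1/(-162))² + 6481)*((-9 - 545) + 8990) = ((-1/162)² + 6481)*(-554 + 8990) = (1/26244 + 6481)*8436 = (170087365/26244)*8436 = 119571417595/2187 ≈ 5.4674e+7)
E - a = 119571417595/2187 - 1*29773 = 119571417595/2187 - 29773 = 119506304044/2187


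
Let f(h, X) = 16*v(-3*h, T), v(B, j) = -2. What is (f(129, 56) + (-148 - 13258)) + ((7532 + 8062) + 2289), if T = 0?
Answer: 4445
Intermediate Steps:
f(h, X) = -32 (f(h, X) = 16*(-2) = -32)
(f(129, 56) + (-148 - 13258)) + ((7532 + 8062) + 2289) = (-32 + (-148 - 13258)) + ((7532 + 8062) + 2289) = (-32 - 13406) + (15594 + 2289) = -13438 + 17883 = 4445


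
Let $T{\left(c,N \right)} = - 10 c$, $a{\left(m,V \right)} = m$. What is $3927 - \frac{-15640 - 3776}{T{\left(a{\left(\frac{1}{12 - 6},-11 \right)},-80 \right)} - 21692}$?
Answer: $\frac{255514839}{65081} \approx 3926.1$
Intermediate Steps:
$3927 - \frac{-15640 - 3776}{T{\left(a{\left(\frac{1}{12 - 6},-11 \right)},-80 \right)} - 21692} = 3927 - \frac{-15640 - 3776}{- \frac{10}{12 - 6} - 21692} = 3927 - - \frac{19416}{- \frac{10}{6} - 21692} = 3927 - - \frac{19416}{\left(-10\right) \frac{1}{6} - 21692} = 3927 - - \frac{19416}{- \frac{5}{3} - 21692} = 3927 - - \frac{19416}{- \frac{65081}{3}} = 3927 - \left(-19416\right) \left(- \frac{3}{65081}\right) = 3927 - \frac{58248}{65081} = \frac{255514839}{65081}$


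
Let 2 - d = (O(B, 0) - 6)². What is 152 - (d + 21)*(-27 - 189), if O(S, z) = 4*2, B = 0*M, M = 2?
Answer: 4256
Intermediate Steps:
B = 0 (B = 0*2 = 0)
O(S, z) = 8
d = -2 (d = 2 - (8 - 6)² = 2 - 1*2² = 2 - 1*4 = 2 - 4 = -2)
152 - (d + 21)*(-27 - 189) = 152 - (-2 + 21)*(-27 - 189) = 152 - 19*(-216) = 152 - 1*(-4104) = 152 + 4104 = 4256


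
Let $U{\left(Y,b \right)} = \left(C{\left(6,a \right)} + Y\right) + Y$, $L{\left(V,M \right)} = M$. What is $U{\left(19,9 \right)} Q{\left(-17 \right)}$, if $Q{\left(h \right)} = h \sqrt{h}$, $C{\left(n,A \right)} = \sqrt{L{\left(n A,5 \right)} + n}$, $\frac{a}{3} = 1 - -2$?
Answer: $17 i \sqrt{17} \left(-38 - \sqrt{11}\right) \approx - 2896.0 i$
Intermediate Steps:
$a = 9$ ($a = 3 \left(1 - -2\right) = 3 \left(1 + 2\right) = 3 \cdot 3 = 9$)
$C{\left(n,A \right)} = \sqrt{5 + n}$
$U{\left(Y,b \right)} = \sqrt{11} + 2 Y$ ($U{\left(Y,b \right)} = \left(\sqrt{5 + 6} + Y\right) + Y = \left(\sqrt{11} + Y\right) + Y = \left(Y + \sqrt{11}\right) + Y = \sqrt{11} + 2 Y$)
$Q{\left(h \right)} = h^{\frac{3}{2}}$
$U{\left(19,9 \right)} Q{\left(-17 \right)} = \left(\sqrt{11} + 2 \cdot 19\right) \left(-17\right)^{\frac{3}{2}} = \left(\sqrt{11} + 38\right) \left(- 17 i \sqrt{17}\right) = \left(38 + \sqrt{11}\right) \left(- 17 i \sqrt{17}\right) = - 17 i \sqrt{17} \left(38 + \sqrt{11}\right)$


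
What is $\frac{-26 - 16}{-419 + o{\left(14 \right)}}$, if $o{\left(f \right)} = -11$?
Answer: $\frac{21}{215} \approx 0.097674$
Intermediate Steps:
$\frac{-26 - 16}{-419 + o{\left(14 \right)}} = \frac{-26 - 16}{-419 - 11} = - \frac{42}{-430} = \left(-42\right) \left(- \frac{1}{430}\right) = \frac{21}{215}$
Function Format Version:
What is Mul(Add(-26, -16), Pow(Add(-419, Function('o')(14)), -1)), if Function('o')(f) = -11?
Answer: Rational(21, 215) ≈ 0.097674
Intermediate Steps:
Mul(Add(-26, -16), Pow(Add(-419, Function('o')(14)), -1)) = Mul(Add(-26, -16), Pow(Add(-419, -11), -1)) = Mul(-42, Pow(-430, -1)) = Mul(-42, Rational(-1, 430)) = Rational(21, 215)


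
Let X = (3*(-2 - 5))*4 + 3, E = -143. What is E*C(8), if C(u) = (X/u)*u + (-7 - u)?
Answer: 13728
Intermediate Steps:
X = -81 (X = (3*(-7))*4 + 3 = -21*4 + 3 = -84 + 3 = -81)
C(u) = -88 - u (C(u) = (-81/u)*u + (-7 - u) = -81 + (-7 - u) = -88 - u)
E*C(8) = -143*(-88 - 1*8) = -143*(-88 - 8) = -143*(-96) = 13728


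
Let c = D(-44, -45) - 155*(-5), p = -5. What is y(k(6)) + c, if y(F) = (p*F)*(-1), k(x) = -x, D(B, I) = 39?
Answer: 784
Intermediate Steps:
y(F) = 5*F (y(F) = -5*F*(-1) = 5*F)
c = 814 (c = 39 - 155*(-5) = 39 + 775 = 814)
y(k(6)) + c = 5*(-1*6) + 814 = 5*(-6) + 814 = -30 + 814 = 784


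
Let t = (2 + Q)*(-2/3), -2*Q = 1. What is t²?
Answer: 1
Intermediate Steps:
Q = -½ (Q = -½*1 = -½ ≈ -0.50000)
t = -1 (t = (2 - ½)*(-2/3) = 3*(-2*⅓)/2 = (3/2)*(-⅔) = -1)
t² = (-1)² = 1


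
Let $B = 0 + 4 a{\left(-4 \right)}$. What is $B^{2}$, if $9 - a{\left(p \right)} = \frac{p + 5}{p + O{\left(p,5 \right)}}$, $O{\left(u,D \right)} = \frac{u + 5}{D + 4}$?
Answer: $\frac{1679616}{1225} \approx 1371.1$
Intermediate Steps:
$O{\left(u,D \right)} = \frac{5 + u}{4 + D}$
$a{\left(p \right)} = 9 - \frac{5 + p}{\frac{5}{9} + \frac{10 p}{9}}$ ($a{\left(p \right)} = 9 - \frac{p + 5}{p + \frac{5 + p}{4 + 5}} = 9 - \frac{5 + p}{p + \frac{5 + p}{9}} = 9 - \frac{5 + p}{p + \left(\frac{5}{9} + \frac{p}{9}\right)} = 9 - \frac{5 + p}{\frac{5}{9} + \frac{10 p}{9}}$)
$B = \frac{1296}{35}$ ($B = 0 + 4 \cdot \frac{81}{5} \left(-4\right) \frac{1}{1 + 2 \left(-4\right)} = 0 + 4 \cdot \frac{81}{5} \left(-4\right) \frac{1}{1 - 8} = 0 + 4 \cdot \frac{81}{5} \left(-4\right) \frac{1}{-7} = 0 + 4 \cdot \frac{81}{5} \left(-4\right) \left(- \frac{1}{7}\right) = 0 + 4 \cdot \frac{324}{35} = 0 + \frac{1296}{35} = \frac{1296}{35} \approx 37.029$)
$B^{2} = \left(\frac{1296}{35}\right)^{2} = \frac{1679616}{1225}$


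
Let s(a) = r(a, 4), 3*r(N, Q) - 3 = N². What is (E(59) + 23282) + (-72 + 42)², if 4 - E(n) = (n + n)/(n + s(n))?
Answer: 88544592/3661 ≈ 24186.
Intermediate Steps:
r(N, Q) = 1 + N²/3
s(a) = 1 + a²/3
E(n) = 4 - 2*n/(1 + n + n²/3) (E(n) = 4 - (n + n)/(n + (1 + n²/3)) = 4 - 2*n/(1 + n + n²/3))
(E(59) + 23282) + (-72 + 42)² = (2*(6 + 2*59² + 3*59)/(3 + 59² + 3*59) + 23282) + (-72 + 42)² = (2*(6 + 2*3481 + 177)/(3 + 3481 + 177) + 23282) + (-30)² = (2*(6 + 6962 + 177)/3661 + 23282) + 900 = (2*(1/3661)*7145 + 23282) + 900 = (14290/3661 + 23282) + 900 = 85249692/3661 + 900 = 88544592/3661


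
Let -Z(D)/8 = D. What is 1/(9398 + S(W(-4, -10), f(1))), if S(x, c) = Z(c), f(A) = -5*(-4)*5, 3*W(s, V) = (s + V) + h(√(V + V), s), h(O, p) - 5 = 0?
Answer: 1/8598 ≈ 0.00011631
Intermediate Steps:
Z(D) = -8*D
h(O, p) = 5 (h(O, p) = 5 + 0 = 5)
W(s, V) = 5/3 + V/3 + s/3 (W(s, V) = ((s + V) + 5)/3 = ((V + s) + 5)/3 = (5 + V + s)/3 = 5/3 + V/3 + s/3)
f(A) = 100 (f(A) = 20*5 = 100)
S(x, c) = -8*c
1/(9398 + S(W(-4, -10), f(1))) = 1/(9398 - 8*100) = 1/(9398 - 800) = 1/8598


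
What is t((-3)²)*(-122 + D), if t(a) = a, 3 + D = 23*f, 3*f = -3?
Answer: -1332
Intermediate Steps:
f = -1 (f = (⅓)*(-3) = -1)
D = -26 (D = -3 + 23*(-1) = -3 - 23 = -26)
t((-3)²)*(-122 + D) = (-3)²*(-122 - 26) = 9*(-148) = -1332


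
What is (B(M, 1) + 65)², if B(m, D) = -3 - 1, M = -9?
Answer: 3721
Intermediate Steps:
B(m, D) = -4
(B(M, 1) + 65)² = (-4 + 65)² = 61² = 3721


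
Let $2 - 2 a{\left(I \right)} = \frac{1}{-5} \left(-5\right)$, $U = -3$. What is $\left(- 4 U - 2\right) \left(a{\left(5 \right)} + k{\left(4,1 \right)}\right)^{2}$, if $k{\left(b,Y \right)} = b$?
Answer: $\frac{405}{2} \approx 202.5$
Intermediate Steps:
$a{\left(I \right)} = \frac{1}{2}$ ($a{\left(I \right)} = 1 - \frac{\frac{1}{-5} \left(-5\right)}{2} = 1 - \frac{\left(- \frac{1}{5}\right) \left(-5\right)}{2} = 1 - \frac{1}{2} = \frac{1}{2}$)
$\left(- 4 U - 2\right) \left(a{\left(5 \right)} + k{\left(4,1 \right)}\right)^{2} = \left(\left(-4\right) \left(-3\right) - 2\right) \left(\frac{1}{2} + 4\right)^{2} = \left(12 - 2\right) \left(\frac{9}{2}\right)^{2} = 10 \cdot \frac{81}{4} = \frac{405}{2}$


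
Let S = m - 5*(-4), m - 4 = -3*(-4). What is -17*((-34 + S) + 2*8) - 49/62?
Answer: -19021/62 ≈ -306.79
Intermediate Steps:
m = 16 (m = 4 - 3*(-4) = 4 + 12 = 16)
S = 36 (S = 16 - 5*(-4) = 16 + 20 = 36)
-17*((-34 + S) + 2*8) - 49/62 = -17*((-34 + 36) + 2*8) - 49/62 = -17*(2 + 16) - 49*1/62 = -17*18 - 49/62 = -306 - 49/62 = -19021/62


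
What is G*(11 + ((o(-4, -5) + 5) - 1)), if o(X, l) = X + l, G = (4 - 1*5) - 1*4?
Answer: -30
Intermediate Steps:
G = -5 (G = (4 - 5) - 4 = -1 - 4 = -5)
G*(11 + ((o(-4, -5) + 5) - 1)) = -5*(11 + (((-4 - 5) + 5) - 1)) = -5*(11 + ((-9 + 5) - 1)) = -5*(11 + (-4 - 1)) = -5*(11 - 5) = -5*6 = -30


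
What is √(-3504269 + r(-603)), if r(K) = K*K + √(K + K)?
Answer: √(-3140660 + 3*I*√134) ≈ 0.01 + 1772.2*I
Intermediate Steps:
r(K) = K² + √2*√K (r(K) = K² + √(2*K) = K² + √2*√K)
√(-3504269 + r(-603)) = √(-3504269 + ((-603)² + √2*√(-603))) = √(-3504269 + (363609 + √2*(3*I*√67))) = √(-3504269 + (363609 + 3*I*√134)) = √(-3140660 + 3*I*√134)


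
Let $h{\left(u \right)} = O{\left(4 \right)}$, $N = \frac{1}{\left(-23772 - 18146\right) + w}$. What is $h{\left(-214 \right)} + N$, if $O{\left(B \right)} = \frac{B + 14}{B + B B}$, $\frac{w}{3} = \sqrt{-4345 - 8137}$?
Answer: $\frac{7907330189}{8786155310} - \frac{237 i \sqrt{2}}{1757231062} \approx 0.89998 - 1.9074 \cdot 10^{-7} i$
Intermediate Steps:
$w = 237 i \sqrt{2}$ ($w = 3 \sqrt{-4345 - 8137} = 3 \sqrt{-12482} = 3 \cdot 79 i \sqrt{2} = 237 i \sqrt{2} \approx 335.17 i$)
$O{\left(B \right)} = \frac{14 + B}{B + B^{2}}$
$N = \frac{1}{-41918 + 237 i \sqrt{2}}$ ($N = \frac{1}{\left(-23772 - 18146\right) + 237 i \sqrt{2}} = \frac{1}{-41918 + 237 i \sqrt{2}} \approx -2.3855 \cdot 10^{-5} - 1.907 \cdot 10^{-7} i$)
$h{\left(u \right)} = \frac{9}{10}$ ($h{\left(u \right)} = \frac{14 + 4}{4 \left(1 + 4\right)} = \frac{1}{4} \cdot \frac{1}{5} \cdot 18 = \frac{9}{10}$)
$h{\left(-214 \right)} + N = \frac{9}{10} - \left(\frac{20959}{878615531} + \frac{237 i \sqrt{2}}{1757231062}\right) = \frac{7907330189}{8786155310} - \frac{237 i \sqrt{2}}{1757231062}$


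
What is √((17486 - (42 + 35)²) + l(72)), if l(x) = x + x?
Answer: √11701 ≈ 108.17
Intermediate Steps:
l(x) = 2*x
√((17486 - (42 + 35)²) + l(72)) = √((17486 - (42 + 35)²) + 2*72) = √((17486 - 1*77²) + 144) = √((17486 - 1*5929) + 144) = √((17486 - 5929) + 144) = √(11557 + 144) = √11701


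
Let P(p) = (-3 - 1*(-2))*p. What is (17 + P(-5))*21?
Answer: 462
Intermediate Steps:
P(p) = -p (P(p) = (-3 + 2)*p = -p)
(17 + P(-5))*21 = (17 - 1*(-5))*21 = (17 + 5)*21 = 22*21 = 462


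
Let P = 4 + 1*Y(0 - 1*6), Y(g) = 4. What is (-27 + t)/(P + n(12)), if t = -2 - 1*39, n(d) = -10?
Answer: 34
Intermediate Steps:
P = 8 (P = 4 + 1*4 = 4 + 4 = 8)
t = -41 (t = -2 - 39 = -41)
(-27 + t)/(P + n(12)) = (-27 - 41)/(8 - 10) = -68/(-2) = -68*(-1/2) = 34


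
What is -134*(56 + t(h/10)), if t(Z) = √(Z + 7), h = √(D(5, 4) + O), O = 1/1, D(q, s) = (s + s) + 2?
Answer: -7504 - 67*√(700 + 10*√11)/5 ≈ -7866.8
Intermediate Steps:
D(q, s) = 2 + 2*s (D(q, s) = 2*s + 2 = 2 + 2*s)
O = 1
h = √11 (h = √((2 + 2*4) + 1) = √((2 + 8) + 1) = √(10 + 1) = √11 ≈ 3.3166)
t(Z) = √(7 + Z)
-134*(56 + t(h/10)) = -134*(56 + √(7 + √11/10)) = -7504 - 134*√(7 + √11/10)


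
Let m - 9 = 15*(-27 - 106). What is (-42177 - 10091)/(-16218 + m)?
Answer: 13067/4551 ≈ 2.8712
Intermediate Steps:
m = -1986 (m = 9 + 15*(-27 - 106) = 9 + 15*(-133) = 9 - 1995 = -1986)
(-42177 - 10091)/(-16218 + m) = (-42177 - 10091)/(-16218 - 1986) = -52268/(-18204) = -52268*(-1/18204) = 13067/4551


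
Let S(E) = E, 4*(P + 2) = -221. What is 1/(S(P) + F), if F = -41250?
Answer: -4/165229 ≈ -2.4209e-5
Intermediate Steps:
P = -229/4 (P = -2 + (¼)*(-221) = -2 - 221/4 = -229/4 ≈ -57.250)
1/(S(P) + F) = 1/(-229/4 - 41250) = 1/(-165229/4) = -4/165229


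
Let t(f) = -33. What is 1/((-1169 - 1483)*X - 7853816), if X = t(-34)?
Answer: -1/7766300 ≈ -1.2876e-7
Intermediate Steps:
X = -33
1/((-1169 - 1483)*X - 7853816) = 1/((-1169 - 1483)*(-33) - 7853816) = 1/(-2652*(-33) - 7853816) = 1/(87516 - 7853816) = 1/(-7766300) = -1/7766300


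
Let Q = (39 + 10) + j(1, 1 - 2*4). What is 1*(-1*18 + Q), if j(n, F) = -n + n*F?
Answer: 23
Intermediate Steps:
j(n, F) = -n + F*n
Q = 41 (Q = (39 + 10) + 1*(-1 + (1 - 2*4)) = 49 + 1*(-1 + (1 - 8)) = 49 + 1*(-1 - 7) = 49 + 1*(-8) = 49 - 8 = 41)
1*(-1*18 + Q) = 1*(-1*18 + 41) = 1*(-18 + 41) = 1*23 = 23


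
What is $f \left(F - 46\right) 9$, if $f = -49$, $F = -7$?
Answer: $23373$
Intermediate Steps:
$f \left(F - 46\right) 9 = - 49 \left(-7 - 46\right) 9 = \left(-49\right) \left(-53\right) 9 = 2597 \cdot 9 = 23373$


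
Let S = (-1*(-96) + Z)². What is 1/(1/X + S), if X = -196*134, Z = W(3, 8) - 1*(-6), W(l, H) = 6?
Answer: 26264/306343295 ≈ 8.5734e-5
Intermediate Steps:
Z = 12 (Z = 6 - 1*(-6) = 6 + 6 = 12)
X = -26264
S = 11664 (S = (-1*(-96) + 12)² = (96 + 12)² = 108² = 11664)
1/(1/X + S) = 1/(1/(-26264) + 11664) = 1/(-1/26264 + 11664) = 1/(306343295/26264) = 26264/306343295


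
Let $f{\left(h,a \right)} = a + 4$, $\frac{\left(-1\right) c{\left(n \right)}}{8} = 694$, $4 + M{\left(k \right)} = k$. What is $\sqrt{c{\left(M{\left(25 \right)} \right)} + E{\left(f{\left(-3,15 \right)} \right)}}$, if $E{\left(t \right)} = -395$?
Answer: $i \sqrt{5947} \approx 77.117 i$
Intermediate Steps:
$M{\left(k \right)} = -4 + k$
$c{\left(n \right)} = -5552$ ($c{\left(n \right)} = \left(-8\right) 694 = -5552$)
$f{\left(h,a \right)} = 4 + a$
$\sqrt{c{\left(M{\left(25 \right)} \right)} + E{\left(f{\left(-3,15 \right)} \right)}} = \sqrt{-5552 - 395} = \sqrt{-5947} = i \sqrt{5947}$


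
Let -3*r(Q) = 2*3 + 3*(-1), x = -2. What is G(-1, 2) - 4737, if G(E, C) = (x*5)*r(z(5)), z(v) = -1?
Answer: -4727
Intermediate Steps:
r(Q) = -1 (r(Q) = -(2*3 + 3*(-1))/3 = -(6 - 3)/3 = -1/3*3 = -1)
G(E, C) = 10 (G(E, C) = -2*5*(-1) = -10*(-1) = 10)
G(-1, 2) - 4737 = 10 - 4737 = -4727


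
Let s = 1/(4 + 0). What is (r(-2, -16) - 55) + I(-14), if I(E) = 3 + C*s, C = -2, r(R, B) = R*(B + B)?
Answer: 23/2 ≈ 11.500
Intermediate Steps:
r(R, B) = 2*B*R (r(R, B) = R*(2*B) = 2*B*R)
s = 1/4 ≈ 0.25000
I(E) = 5/2 (I(E) = 3 - 2*1/4 = 3 - 1/2 = 5/2)
(r(-2, -16) - 55) + I(-14) = (2*(-16)*(-2) - 55) + 5/2 = (64 - 55) + 5/2 = 9 + 5/2 = 23/2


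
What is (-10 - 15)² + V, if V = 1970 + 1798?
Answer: 4393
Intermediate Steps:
V = 3768
(-10 - 15)² + V = (-10 - 15)² + 3768 = (-25)² + 3768 = 625 + 3768 = 4393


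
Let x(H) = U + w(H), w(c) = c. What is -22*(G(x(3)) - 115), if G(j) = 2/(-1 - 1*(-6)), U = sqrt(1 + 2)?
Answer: 12606/5 ≈ 2521.2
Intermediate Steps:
U = sqrt(3) ≈ 1.7320
x(H) = H + sqrt(3) (x(H) = sqrt(3) + H = H + sqrt(3))
G(j) = 2/5 (G(j) = 2/(-1 + 6) = 2/5)
-22*(G(x(3)) - 115) = -22*(2/5 - 115) = -22*(-573/5) = 12606/5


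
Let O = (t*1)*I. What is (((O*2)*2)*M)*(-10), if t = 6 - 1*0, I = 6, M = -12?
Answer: 17280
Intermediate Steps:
t = 6 (t = 6 + 0 = 6)
O = 36 (O = (6*1)*6 = 6*6 = 36)
(((O*2)*2)*M)*(-10) = (((36*2)*2)*(-12))*(-10) = ((72*2)*(-12))*(-10) = (144*(-12))*(-10) = -1728*(-10) = 17280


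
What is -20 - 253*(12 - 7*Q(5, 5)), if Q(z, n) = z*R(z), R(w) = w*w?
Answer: 218319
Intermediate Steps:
R(w) = w²
Q(z, n) = z³ (Q(z, n) = z*z² = z³)
-20 - 253*(12 - 7*Q(5, 5)) = -20 - 253*(12 - 7*5³) = -20 - 253*(12 - 7*125) = -20 - 253*(12 - 875) = -20 - 253*(-863) = -20 + 218339 = 218319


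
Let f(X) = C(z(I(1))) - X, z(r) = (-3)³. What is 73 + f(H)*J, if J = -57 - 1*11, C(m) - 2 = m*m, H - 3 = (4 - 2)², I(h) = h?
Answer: -49159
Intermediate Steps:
z(r) = -27
H = 7 (H = 3 + (4 - 2)² = 3 + 2² = 3 + 4 = 7)
C(m) = 2 + m² (C(m) = 2 + m*m = 2 + m²)
f(X) = 731 - X (f(X) = (2 + (-27)²) - X = (2 + 729) - X = 731 - X)
J = -68 (J = -57 - 11 = -68)
73 + f(H)*J = 73 + (731 - 1*7)*(-68) = 73 + (731 - 7)*(-68) = 73 + 724*(-68) = 73 - 49232 = -49159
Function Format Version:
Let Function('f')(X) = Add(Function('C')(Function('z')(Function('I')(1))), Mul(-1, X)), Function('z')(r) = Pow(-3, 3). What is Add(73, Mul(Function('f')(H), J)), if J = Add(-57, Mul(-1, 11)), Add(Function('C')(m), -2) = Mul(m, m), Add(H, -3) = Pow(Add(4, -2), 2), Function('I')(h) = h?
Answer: -49159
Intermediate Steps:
Function('z')(r) = -27
H = 7 (H = Add(3, Pow(Add(4, -2), 2)) = Add(3, Pow(2, 2)) = Add(3, 4) = 7)
Function('C')(m) = Add(2, Pow(m, 2)) (Function('C')(m) = Add(2, Mul(m, m)) = Add(2, Pow(m, 2)))
Function('f')(X) = Add(731, Mul(-1, X)) (Function('f')(X) = Add(Add(2, Pow(-27, 2)), Mul(-1, X)) = Add(Add(2, 729), Mul(-1, X)) = Add(731, Mul(-1, X)))
J = -68 (J = Add(-57, -11) = -68)
Add(73, Mul(Function('f')(H), J)) = Add(73, Mul(Add(731, Mul(-1, 7)), -68)) = Add(73, Mul(Add(731, -7), -68)) = Add(73, Mul(724, -68)) = Add(73, -49232) = -49159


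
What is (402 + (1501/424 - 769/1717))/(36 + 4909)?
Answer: 294910377/3599999560 ≈ 0.081920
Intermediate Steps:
(402 + (1501/424 - 769/1717))/(36 + 4909) = (402 + (1501*(1/424) - 769*1/1717))/4945 = (402 + (1501/424 - 769/1717))*(1/4945) = (402 + 2251161/728008)*(1/4945) = (294910377/728008)*(1/4945) = 294910377/3599999560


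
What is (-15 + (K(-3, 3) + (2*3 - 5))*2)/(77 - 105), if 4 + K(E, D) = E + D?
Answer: ¾ ≈ 0.75000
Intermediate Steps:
K(E, D) = -4 + D + E (K(E, D) = -4 + (E + D) = -4 + (D + E) = -4 + D + E)
(-15 + (K(-3, 3) + (2*3 - 5))*2)/(77 - 105) = (-15 + ((-4 + 3 - 3) + (2*3 - 5))*2)/(77 - 105) = (-15 + (-4 + (6 - 5))*2)/(-28) = (-15 + (-4 + 1)*2)*(-1/28) = (-15 - 3*2)*(-1/28) = (-15 - 6)*(-1/28) = -21*(-1/28) = ¾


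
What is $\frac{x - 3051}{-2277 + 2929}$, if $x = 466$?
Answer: $- \frac{2585}{652} \approx -3.9647$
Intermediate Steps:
$\frac{x - 3051}{-2277 + 2929} = \frac{466 - 3051}{-2277 + 2929} = - \frac{2585}{652}$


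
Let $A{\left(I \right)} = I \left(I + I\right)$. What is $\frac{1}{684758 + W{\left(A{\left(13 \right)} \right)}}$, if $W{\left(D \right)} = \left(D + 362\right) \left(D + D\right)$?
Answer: $\frac{1}{1157958} \approx 8.6359 \cdot 10^{-7}$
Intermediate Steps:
$A{\left(I \right)} = 2 I^{2}$ ($A{\left(I \right)} = I 2 I = 2 I^{2}$)
$W{\left(D \right)} = 2 D \left(362 + D\right)$ ($W{\left(D \right)} = \left(362 + D\right) 2 D = 2 D \left(362 + D\right)$)
$\frac{1}{684758 + W{\left(A{\left(13 \right)} \right)}} = \frac{1}{684758 + 2 \cdot 2 \cdot 13^{2} \left(362 + 2 \cdot 13^{2}\right)} = \frac{1}{684758 + 2 \cdot 2 \cdot 169 \left(362 + 2 \cdot 169\right)} = \frac{1}{684758 + 2 \cdot 338 \left(362 + 338\right)} = \frac{1}{684758 + 2 \cdot 338 \cdot 700} = \frac{1}{684758 + 473200} = \frac{1}{1157958}$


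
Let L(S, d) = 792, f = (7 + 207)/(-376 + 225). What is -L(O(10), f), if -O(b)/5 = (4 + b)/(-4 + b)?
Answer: -792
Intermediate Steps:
f = -214/151 (f = 214/(-151) = 214*(-1/151) = -214/151 ≈ -1.4172)
O(b) = -5*(4 + b)/(-4 + b)
-L(O(10), f) = -1*792 = -792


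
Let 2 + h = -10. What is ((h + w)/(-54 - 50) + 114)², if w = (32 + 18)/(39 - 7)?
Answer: 36047958769/2768896 ≈ 13019.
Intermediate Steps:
h = -12 (h = -2 - 10 = -12)
w = 25/16 (w = 50/32 = 50*(1/32) = 25/16 ≈ 1.5625)
((h + w)/(-54 - 50) + 114)² = ((-12 + 25/16)/(-54 - 50) + 114)² = (-167/16/(-104) + 114)² = (-167/16*(-1/104) + 114)² = (167/1664 + 114)² = (189863/1664)² = 36047958769/2768896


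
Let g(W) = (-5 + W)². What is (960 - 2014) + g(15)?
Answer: -954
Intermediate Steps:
(960 - 2014) + g(15) = (960 - 2014) + (-5 + 15)² = -1054 + 10² = -1054 + 100 = -954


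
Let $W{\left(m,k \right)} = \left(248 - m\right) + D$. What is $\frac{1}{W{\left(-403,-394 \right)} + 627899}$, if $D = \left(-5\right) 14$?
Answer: $\frac{1}{628480} \approx 1.5911 \cdot 10^{-6}$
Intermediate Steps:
$D = -70$
$W{\left(m,k \right)} = 178 - m$ ($W{\left(m,k \right)} = \left(248 - m\right) - 70 = 178 - m$)
$\frac{1}{W{\left(-403,-394 \right)} + 627899} = \frac{1}{\left(178 - -403\right) + 627899} = \frac{1}{\left(178 + 403\right) + 627899} = \frac{1}{581 + 627899} = \frac{1}{628480}$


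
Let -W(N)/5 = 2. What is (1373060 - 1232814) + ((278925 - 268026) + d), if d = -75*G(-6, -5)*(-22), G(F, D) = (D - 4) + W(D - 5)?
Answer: 119795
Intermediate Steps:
W(N) = -10 (W(N) = -5*2 = -10)
G(F, D) = -14 + D (G(F, D) = (D - 4) - 10 = (-4 + D) - 10 = -14 + D)
d = -31350 (d = -75*(-14 - 5)*(-22) = -75*(-19)*(-22) = 1425*(-22) = -31350)
(1373060 - 1232814) + ((278925 - 268026) + d) = (1373060 - 1232814) + ((278925 - 268026) - 31350) = 140246 + (10899 - 31350) = 140246 - 20451 = 119795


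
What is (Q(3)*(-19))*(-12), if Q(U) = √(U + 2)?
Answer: 228*√5 ≈ 509.82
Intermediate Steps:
Q(U) = √(2 + U)
(Q(3)*(-19))*(-12) = (√(2 + 3)*(-19))*(-12) = (√5*(-19))*(-12) = -19*√5*(-12) = 228*√5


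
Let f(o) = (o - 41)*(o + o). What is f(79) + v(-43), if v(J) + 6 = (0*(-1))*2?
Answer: 5998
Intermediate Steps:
f(o) = 2*o*(-41 + o) (f(o) = (-41 + o)*(2*o) = 2*o*(-41 + o))
v(J) = -6 (v(J) = -6 + (0*(-1))*2 = -6 + 0*2 = -6 + 0 = -6)
f(79) + v(-43) = 2*79*(-41 + 79) - 6 = 2*79*38 - 6 = 6004 - 6 = 5998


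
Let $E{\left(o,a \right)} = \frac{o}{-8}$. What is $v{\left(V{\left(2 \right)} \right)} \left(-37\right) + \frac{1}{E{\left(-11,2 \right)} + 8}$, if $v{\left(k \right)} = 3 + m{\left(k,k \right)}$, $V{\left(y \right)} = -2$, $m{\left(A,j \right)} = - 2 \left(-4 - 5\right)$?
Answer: $- \frac{58267}{75} \approx -776.89$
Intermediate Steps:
$m{\left(A,j \right)} = 18$ ($m{\left(A,j \right)} = \left(-2\right) \left(-9\right) = 18$)
$E{\left(o,a \right)} = - \frac{o}{8}$ ($E{\left(o,a \right)} = o \left(- \frac{1}{8}\right) = - \frac{o}{8}$)
$v{\left(k \right)} = 21$ ($v{\left(k \right)} = 3 + 18 = 21$)
$v{\left(V{\left(2 \right)} \right)} \left(-37\right) + \frac{1}{E{\left(-11,2 \right)} + 8} = 21 \left(-37\right) + \frac{1}{\left(- \frac{1}{8}\right) \left(-11\right) + 8} = -777 + \frac{1}{\frac{11}{8} + 8} = -777 + \frac{1}{\frac{75}{8}} = -777 + \frac{8}{75} = - \frac{58267}{75}$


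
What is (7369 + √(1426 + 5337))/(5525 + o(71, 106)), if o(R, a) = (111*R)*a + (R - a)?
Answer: 7369/840876 + √6763/840876 ≈ 0.0088613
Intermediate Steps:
o(R, a) = R - a + 111*R*a (o(R, a) = 111*R*a + (R - a) = R - a + 111*R*a)
(7369 + √(1426 + 5337))/(5525 + o(71, 106)) = (7369 + √(1426 + 5337))/(5525 + (71 - 1*106 + 111*71*106)) = (7369 + √6763)/(5525 + (71 - 106 + 835386)) = (7369 + √6763)/(5525 + 835351) = (7369 + √6763)/840876 = (7369 + √6763)*(1/840876) = 7369/840876 + √6763/840876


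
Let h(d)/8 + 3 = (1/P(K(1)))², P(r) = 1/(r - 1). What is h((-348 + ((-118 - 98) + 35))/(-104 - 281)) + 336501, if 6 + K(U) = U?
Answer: 336765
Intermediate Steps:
K(U) = -6 + U
P(r) = 1/(-1 + r)
h(d) = 264 (h(d) = -24 + 8*(1/(1/(-1 + (-6 + 1))))² = -24 + 8*(1/(1/(-1 - 5)))² = -24 + 8*(1/(1/(-6)))² = -24 + 8*(1/(-⅙))² = -24 + 8*(-6)² = -24 + 8*36 = -24 + 288 = 264)
h((-348 + ((-118 - 98) + 35))/(-104 - 281)) + 336501 = 264 + 336501 = 336765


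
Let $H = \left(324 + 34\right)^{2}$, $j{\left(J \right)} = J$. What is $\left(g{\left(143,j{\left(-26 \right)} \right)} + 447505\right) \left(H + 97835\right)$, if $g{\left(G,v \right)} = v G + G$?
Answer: $100327736070$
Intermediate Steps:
$g{\left(G,v \right)} = G + G v$ ($g{\left(G,v \right)} = G v + G = G + G v$)
$H = 128164$ ($H = 358^{2} = 128164$)
$\left(g{\left(143,j{\left(-26 \right)} \right)} + 447505\right) \left(H + 97835\right) = \left(143 \left(1 - 26\right) + 447505\right) \left(128164 + 97835\right) = \left(143 \left(-25\right) + 447505\right) 225999 = \left(-3575 + 447505\right) 225999 = 443930 \cdot 225999 = 100327736070$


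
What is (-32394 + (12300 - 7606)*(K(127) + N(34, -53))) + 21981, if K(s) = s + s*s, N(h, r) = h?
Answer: 76454847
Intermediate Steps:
K(s) = s + s²
(-32394 + (12300 - 7606)*(K(127) + N(34, -53))) + 21981 = (-32394 + (12300 - 7606)*(127*(1 + 127) + 34)) + 21981 = (-32394 + 4694*(127*128 + 34)) + 21981 = (-32394 + 4694*(16256 + 34)) + 21981 = (-32394 + 4694*16290) + 21981 = (-32394 + 76465260) + 21981 = 76432866 + 21981 = 76454847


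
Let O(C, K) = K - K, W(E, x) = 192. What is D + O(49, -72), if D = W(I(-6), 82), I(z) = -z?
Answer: 192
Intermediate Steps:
O(C, K) = 0
D = 192
D + O(49, -72) = 192 + 0 = 192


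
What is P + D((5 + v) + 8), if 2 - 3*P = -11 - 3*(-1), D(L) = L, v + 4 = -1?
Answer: 34/3 ≈ 11.333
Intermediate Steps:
v = -5 (v = -4 - 1 = -5)
P = 10/3 (P = ⅔ - (-11 - 3*(-1))/3 = ⅔ - (-11 + 3)/3 = ⅔ - ⅓*(-8) = ⅔ + 8/3 = 10/3 ≈ 3.3333)
P + D((5 + v) + 8) = 10/3 + ((5 - 5) + 8) = 10/3 + (0 + 8) = 10/3 + 8 = 34/3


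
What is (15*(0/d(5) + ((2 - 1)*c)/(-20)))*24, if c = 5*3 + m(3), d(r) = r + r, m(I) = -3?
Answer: -216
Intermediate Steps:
d(r) = 2*r
c = 12 (c = 5*3 - 3 = 15 - 3 = 12)
(15*(0/d(5) + ((2 - 1)*c)/(-20)))*24 = (15*(0/((2*5)) + ((2 - 1)*12)/(-20)))*24 = (15*(0/10 + (1*12)*(-1/20)))*24 = (15*(0*(⅒) + 12*(-1/20)))*24 = (15*(0 - ⅗))*24 = (15*(-⅗))*24 = -9*24 = -216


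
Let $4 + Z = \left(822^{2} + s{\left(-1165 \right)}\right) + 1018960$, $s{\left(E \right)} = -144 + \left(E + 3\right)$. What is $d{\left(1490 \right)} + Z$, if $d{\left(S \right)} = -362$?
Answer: $1692972$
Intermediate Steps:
$s{\left(E \right)} = -141 + E$ ($s{\left(E \right)} = -144 + \left(3 + E\right) = -141 + E$)
$Z = 1693334$ ($Z = -4 + \left(\left(822^{2} - 1306\right) + 1018960\right) = -4 + \left(\left(675684 - 1306\right) + 1018960\right) = -4 + \left(674378 + 1018960\right) = -4 + 1693338 = 1693334$)
$d{\left(1490 \right)} + Z = -362 + 1693334 = 1692972$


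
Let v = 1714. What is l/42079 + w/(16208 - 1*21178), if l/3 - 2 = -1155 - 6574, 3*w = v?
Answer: -208876058/313698945 ≈ -0.66585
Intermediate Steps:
w = 1714/3 (w = (⅓)*1714 = 1714/3 ≈ 571.33)
l = -23181 (l = 6 + 3*(-1155 - 6574) = 6 + 3*(-7729) = 6 - 23187 = -23181)
l/42079 + w/(16208 - 1*21178) = -23181/42079 + 1714/(3*(16208 - 1*21178)) = -23181*1/42079 + 1714/(3*(16208 - 21178)) = -23181/42079 + (1714/3)/(-4970) = -23181/42079 + (1714/3)*(-1/4970) = -23181/42079 - 857/7455 = -208876058/313698945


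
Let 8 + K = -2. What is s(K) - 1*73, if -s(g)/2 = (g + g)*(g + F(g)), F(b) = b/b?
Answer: -433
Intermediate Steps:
F(b) = 1
K = -10 (K = -8 - 2 = -10)
s(g) = -4*g*(1 + g) (s(g) = -2*(g + g)*(g + 1) = -2*2*g*(1 + g) = -4*g*(1 + g))
s(K) - 1*73 = -4*(-10)*(1 - 10) - 1*73 = -4*(-10)*(-9) - 73 = -360 - 73 = -433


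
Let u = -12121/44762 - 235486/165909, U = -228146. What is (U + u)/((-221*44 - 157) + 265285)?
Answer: -1694320262955389/1896737030927832 ≈ -0.89328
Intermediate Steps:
u = -12551807321/7426418658 (u = -12121*1/44762 - 235486*1/165909 = -12121/44762 - 235486/165909 = -12551807321/7426418658 ≈ -1.6902)
(U + u)/((-221*44 - 157) + 265285) = (-228146 - 12551807321/7426418658)/((-221*44 - 157) + 265285) = -1694320262955389/(7426418658*((-9724 - 157) + 265285)) = -1694320262955389/(7426418658*(-9881 + 265285)) = -1694320262955389/7426418658/255404 = -1694320262955389/7426418658*1/255404 = -1694320262955389/1896737030927832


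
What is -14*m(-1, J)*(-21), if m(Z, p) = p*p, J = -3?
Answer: 2646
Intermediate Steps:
m(Z, p) = p**2
-14*m(-1, J)*(-21) = -14*(-3)**2*(-21) = -14*9*(-21) = -126*(-21) = 2646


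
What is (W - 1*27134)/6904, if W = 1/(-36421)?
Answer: -988247415/251450584 ≈ -3.9302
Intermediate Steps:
W = -1/36421 ≈ -2.7457e-5
(W - 1*27134)/6904 = (-1/36421 - 1*27134)/6904 = (-1/36421 - 27134)*(1/6904) = -988247415/36421*1/6904 = -988247415/251450584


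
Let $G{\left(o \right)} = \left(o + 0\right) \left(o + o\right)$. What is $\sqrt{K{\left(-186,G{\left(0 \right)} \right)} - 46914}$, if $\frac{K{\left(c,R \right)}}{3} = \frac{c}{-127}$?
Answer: $\frac{4 i \sqrt{47287815}}{127} \approx 216.59 i$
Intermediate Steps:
$G{\left(o \right)} = 2 o^{2}$ ($G{\left(o \right)} = o 2 o = 2 o^{2}$)
$K{\left(c,R \right)} = - \frac{3 c}{127}$ ($K{\left(c,R \right)} = 3 \frac{c}{-127} = 3 c \left(- \frac{1}{127}\right) = 3 \left(- \frac{c}{127}\right) = - \frac{3 c}{127}$)
$\sqrt{K{\left(-186,G{\left(0 \right)} \right)} - 46914} = \sqrt{\left(- \frac{3}{127}\right) \left(-186\right) - 46914} = \sqrt{\frac{558}{127} - 46914} = \sqrt{- \frac{5957520}{127}} = \frac{4 i \sqrt{47287815}}{127}$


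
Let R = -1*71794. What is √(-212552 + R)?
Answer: 3*I*√31594 ≈ 533.24*I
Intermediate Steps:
R = -71794
√(-212552 + R) = √(-212552 - 71794) = √(-284346) = 3*I*√31594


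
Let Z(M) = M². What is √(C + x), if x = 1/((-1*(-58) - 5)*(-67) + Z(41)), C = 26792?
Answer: √93688942930/1870 ≈ 163.68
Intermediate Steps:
x = -1/1870 (x = 1/((-1*(-58) - 5)*(-67) + 41²) = 1/((58 - 5)*(-67) + 1681) = 1/(53*(-67) + 1681) = 1/(-3551 + 1681) = 1/(-1870) = -1/1870 ≈ -0.00053476)
√(C + x) = √(26792 - 1/1870) = √(50101039/1870) = √93688942930/1870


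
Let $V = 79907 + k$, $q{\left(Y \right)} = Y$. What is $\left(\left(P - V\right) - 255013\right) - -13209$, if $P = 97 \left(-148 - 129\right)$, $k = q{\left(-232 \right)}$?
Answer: $-348348$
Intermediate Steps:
$k = -232$
$V = 79675$ ($V = 79907 - 232 = 79675$)
$P = -26869$ ($P = 97 \left(-277\right) = -26869$)
$\left(\left(P - V\right) - 255013\right) - -13209 = \left(\left(-26869 - 79675\right) - 255013\right) - -13209 = \left(\left(-26869 - 79675\right) - 255013\right) + \left(-24505 + 37714\right) = \left(-106544 - 255013\right) + 13209 = -361557 + 13209 = -348348$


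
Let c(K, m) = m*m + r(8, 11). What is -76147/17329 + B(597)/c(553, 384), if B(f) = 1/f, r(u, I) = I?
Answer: -216252073004/49213129641 ≈ -4.3942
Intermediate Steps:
c(K, m) = 11 + m**2 (c(K, m) = m*m + 11 = m**2 + 11 = 11 + m**2)
-76147/17329 + B(597)/c(553, 384) = -76147/17329 + 1/(597*(11 + 384**2)) = -76147*1/17329 + 1/(597*(11 + 147456)) = -76147/17329 + (1/597)/147467 = -76147/17329 + (1/597)*(1/147467) = -76147/17329 + 1/88037799 = -216252073004/49213129641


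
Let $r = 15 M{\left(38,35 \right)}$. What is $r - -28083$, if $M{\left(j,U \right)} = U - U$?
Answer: $28083$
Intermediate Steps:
$M{\left(j,U \right)} = 0$
$r = 0$ ($r = 15 \cdot 0 = 0$)
$r - -28083 = 0 - -28083 = 0 + 28083 = 28083$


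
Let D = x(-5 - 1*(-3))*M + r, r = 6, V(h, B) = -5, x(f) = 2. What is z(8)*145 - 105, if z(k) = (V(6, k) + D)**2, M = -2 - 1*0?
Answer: 1200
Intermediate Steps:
M = -2 (M = -2 + 0 = -2)
D = 2 (D = 2*(-2) + 6 = -4 + 6 = 2)
z(k) = 9 (z(k) = (-5 + 2)**2 = (-3)**2 = 9)
z(8)*145 - 105 = 9*145 - 105 = 1305 - 105 = 1200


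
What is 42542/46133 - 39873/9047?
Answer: -1454583635/417365251 ≈ -3.4852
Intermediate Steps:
42542/46133 - 39873/9047 = -1454583635/417365251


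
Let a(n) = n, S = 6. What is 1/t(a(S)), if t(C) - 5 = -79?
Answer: -1/74 ≈ -0.013514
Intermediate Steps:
t(C) = -74 (t(C) = 5 - 79 = -74)
1/t(a(S)) = 1/(-74) = -1/74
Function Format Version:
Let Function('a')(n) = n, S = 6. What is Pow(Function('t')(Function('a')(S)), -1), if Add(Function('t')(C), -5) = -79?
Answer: Rational(-1, 74) ≈ -0.013514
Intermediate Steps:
Function('t')(C) = -74 (Function('t')(C) = Add(5, -79) = -74)
Pow(Function('t')(Function('a')(S)), -1) = Pow(-74, -1) = Rational(-1, 74)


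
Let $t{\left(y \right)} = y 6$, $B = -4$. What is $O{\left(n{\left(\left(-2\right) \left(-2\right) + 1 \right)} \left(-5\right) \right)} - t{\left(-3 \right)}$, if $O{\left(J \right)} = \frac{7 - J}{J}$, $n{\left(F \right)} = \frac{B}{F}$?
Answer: $\frac{75}{4} \approx 18.75$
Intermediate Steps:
$n{\left(F \right)} = - \frac{4}{F}$
$t{\left(y \right)} = 6 y$
$O{\left(J \right)} = \frac{7 - J}{J}$
$O{\left(n{\left(\left(-2\right) \left(-2\right) + 1 \right)} \left(-5\right) \right)} - t{\left(-3 \right)} = \frac{7 - - \frac{4}{\left(-2\right) \left(-2\right) + 1} \left(-5\right)}{- \frac{4}{\left(-2\right) \left(-2\right) + 1} \left(-5\right)} - 6 \left(-3\right) = \frac{7 - - \frac{4}{4 + 1} \left(-5\right)}{- \frac{4}{4 + 1} \left(-5\right)} - -18 = \frac{7 - - \frac{4}{5} \left(-5\right)}{- \frac{4}{5} \left(-5\right)} + 18 = \frac{7 - \left(-4\right) \frac{1}{5} \left(-5\right)}{\left(-4\right) \frac{1}{5} \left(-5\right)} + 18 = \frac{7 - \left(- \frac{4}{5}\right) \left(-5\right)}{\left(- \frac{4}{5}\right) \left(-5\right)} + 18 = \frac{7 - 4}{4} + 18 = \frac{1}{4} \cdot 3 + 18 = \frac{3}{4} + 18 = \frac{75}{4}$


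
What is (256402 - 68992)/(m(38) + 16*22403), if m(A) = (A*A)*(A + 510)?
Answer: 18741/114976 ≈ 0.16300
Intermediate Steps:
m(A) = A**2*(510 + A)
(256402 - 68992)/(m(38) + 16*22403) = (256402 - 68992)/(38**2*(510 + 38) + 16*22403) = 187410/(1444*548 + 358448) = 187410/(791312 + 358448) = 187410/1149760 = 187410*(1/1149760) = 18741/114976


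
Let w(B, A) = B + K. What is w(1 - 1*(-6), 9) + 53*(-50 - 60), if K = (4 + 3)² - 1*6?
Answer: -5780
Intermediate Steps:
K = 43 (K = 7² - 6 = 49 - 6 = 43)
w(B, A) = 43 + B (w(B, A) = B + 43 = 43 + B)
w(1 - 1*(-6), 9) + 53*(-50 - 60) = (43 + (1 - 1*(-6))) + 53*(-50 - 60) = (43 + (1 + 6)) + 53*(-110) = (43 + 7) - 5830 = 50 - 5830 = -5780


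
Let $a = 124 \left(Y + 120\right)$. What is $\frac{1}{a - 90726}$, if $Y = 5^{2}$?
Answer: $- \frac{1}{72746} \approx -1.3746 \cdot 10^{-5}$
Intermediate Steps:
$Y = 25$
$a = 17980$ ($a = 124 \left(25 + 120\right) = 124 \cdot 145 = 17980$)
$\frac{1}{a - 90726} = \frac{1}{17980 - 90726} = \frac{1}{-72746} = - \frac{1}{72746}$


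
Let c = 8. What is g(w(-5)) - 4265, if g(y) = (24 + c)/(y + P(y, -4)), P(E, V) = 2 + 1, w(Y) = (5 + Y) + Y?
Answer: -4281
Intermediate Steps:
w(Y) = 5 + 2*Y
P(E, V) = 3
g(y) = 32/(3 + y) (g(y) = (24 + 8)/(y + 3) = 32/(3 + y))
g(w(-5)) - 4265 = 32/(3 + (5 + 2*(-5))) - 4265 = 32/(3 + (5 - 10)) - 4265 = 32/(3 - 5) - 4265 = 32/(-2) - 4265 = 32*(-½) - 4265 = -16 - 4265 = -4281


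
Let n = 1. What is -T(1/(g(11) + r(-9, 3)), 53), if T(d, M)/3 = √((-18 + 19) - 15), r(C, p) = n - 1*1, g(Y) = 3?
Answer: -3*I*√14 ≈ -11.225*I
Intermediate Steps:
r(C, p) = 0 (r(C, p) = 1 - 1*1 = 1 - 1 = 0)
T(d, M) = 3*I*√14 (T(d, M) = 3*√((-18 + 19) - 15) = 3*√(1 - 15) = 3*√(-14) = 3*(I*√14) = 3*I*√14)
-T(1/(g(11) + r(-9, 3)), 53) = -3*I*√14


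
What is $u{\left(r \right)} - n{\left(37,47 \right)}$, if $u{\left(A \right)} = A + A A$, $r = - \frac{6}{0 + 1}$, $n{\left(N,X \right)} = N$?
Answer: $-7$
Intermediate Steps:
$r = -6$ ($r = - \frac{6}{1} = \left(-6\right) 1 = -6$)
$u{\left(A \right)} = A + A^{2}$
$u{\left(r \right)} - n{\left(37,47 \right)} = - 6 \left(1 - 6\right) - 37 = \left(-6\right) \left(-5\right) - 37 = 30 - 37 = -7$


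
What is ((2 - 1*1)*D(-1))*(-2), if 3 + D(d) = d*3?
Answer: 12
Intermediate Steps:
D(d) = -3 + 3*d (D(d) = -3 + d*3 = -3 + 3*d)
((2 - 1*1)*D(-1))*(-2) = ((2 - 1*1)*(-3 + 3*(-1)))*(-2) = ((2 - 1)*(-3 - 3))*(-2) = (1*(-6))*(-2) = -6*(-2) = 12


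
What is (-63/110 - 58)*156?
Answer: -502554/55 ≈ -9137.3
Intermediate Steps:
(-63/110 - 58)*156 = -6443/110*156 = -502554/55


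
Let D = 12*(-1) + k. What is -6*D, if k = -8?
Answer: 120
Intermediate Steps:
D = -20 (D = 12*(-1) - 8 = -12 - 8 = -20)
-6*D = -6*(-20) = 120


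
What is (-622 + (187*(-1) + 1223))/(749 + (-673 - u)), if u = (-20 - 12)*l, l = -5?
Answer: -69/14 ≈ -4.9286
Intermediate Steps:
u = 160 (u = (-20 - 12)*(-5) = -32*(-5) = 160)
(-622 + (187*(-1) + 1223))/(749 + (-673 - u)) = (-622 + (187*(-1) + 1223))/(749 + (-673 - 1*160)) = (-622 + (-187 + 1223))/(749 + (-673 - 160)) = (-622 + 1036)/(749 - 833) = 414/(-84) = 414*(-1/84) = -69/14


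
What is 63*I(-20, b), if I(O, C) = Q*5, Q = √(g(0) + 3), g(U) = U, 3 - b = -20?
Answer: 315*√3 ≈ 545.60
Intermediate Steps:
b = 23 (b = 3 - 1*(-20) = 3 + 20 = 23)
Q = √3 (Q = √(0 + 3) = √3 ≈ 1.7320)
I(O, C) = 5*√3 (I(O, C) = √3*5 = 5*√3)
63*I(-20, b) = 63*(5*√3) = 315*√3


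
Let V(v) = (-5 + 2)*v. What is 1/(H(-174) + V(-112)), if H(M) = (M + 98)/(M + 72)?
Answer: 51/17174 ≈ 0.0029696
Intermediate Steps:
V(v) = -3*v
H(M) = (98 + M)/(72 + M)
1/(H(-174) + V(-112)) = 1/((98 - 174)/(72 - 174) - 3*(-112)) = 1/(-76/(-102) + 336) = 1/(-1/102*(-76) + 336) = 1/(38/51 + 336) = 1/(17174/51) = 51/17174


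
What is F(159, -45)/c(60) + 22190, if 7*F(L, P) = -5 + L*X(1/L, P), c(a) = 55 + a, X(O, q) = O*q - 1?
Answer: 17862741/805 ≈ 22190.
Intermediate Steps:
X(O, q) = -1 + O*q
F(L, P) = -5/7 + L*(-1 + P/L)/7 (F(L, P) = (-5 + L*(-1 + P/L))/7 = -5/7 + L*(-1 + P/L)/7)
F(159, -45)/c(60) + 22190 = (-5/7 - ⅐*159 + (⅐)*(-45))/(55 + 60) + 22190 = (-5/7 - 159/7 - 45/7)/115 + 22190 = -209/7*1/115 + 22190 = -209/805 + 22190 = 17862741/805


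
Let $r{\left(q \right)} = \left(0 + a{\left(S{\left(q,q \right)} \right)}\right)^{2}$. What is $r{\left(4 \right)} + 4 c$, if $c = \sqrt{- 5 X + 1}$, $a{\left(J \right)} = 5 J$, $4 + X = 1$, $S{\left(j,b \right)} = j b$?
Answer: $6416$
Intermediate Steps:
$S{\left(j,b \right)} = b j$
$X = -3$ ($X = -4 + 1 = -3$)
$r{\left(q \right)} = 25 q^{4}$ ($r{\left(q \right)} = \left(0 + 5 q q\right)^{2} = \left(0 + 5 q^{2}\right)^{2} = \left(5 q^{2}\right)^{2} = 25 q^{4}$)
$c = 4$ ($c = \sqrt{\left(-5\right) \left(-3\right) + 1} = \sqrt{15 + 1} = \sqrt{16} = 4$)
$r{\left(4 \right)} + 4 c = 25 \cdot 4^{4} + 4 \cdot 4 = 25 \cdot 256 + 16 = 6400 + 16 = 6416$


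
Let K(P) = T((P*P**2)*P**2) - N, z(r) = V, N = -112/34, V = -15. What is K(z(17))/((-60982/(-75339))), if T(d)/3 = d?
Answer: -2917733990391/1036694 ≈ -2.8145e+6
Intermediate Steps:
N = -56/17 (N = -112*1/34 = -56/17 ≈ -3.2941)
z(r) = -15
T(d) = 3*d
K(P) = 56/17 + 3*P**5 (K(P) = 3*((P*P**2)*P**2) - 1*(-56/17) = 3*(P**3*P**2) + 56/17 = 3*P**5 + 56/17 = 56/17 + 3*P**5)
K(z(17))/((-60982/(-75339))) = (56/17 + 3*(-15)**5)/((-60982/(-75339))) = (56/17 + 3*(-759375))/((-60982*(-1/75339))) = (56/17 - 2278125)/(60982/75339) = -38728069/17*75339/60982 = -2917733990391/1036694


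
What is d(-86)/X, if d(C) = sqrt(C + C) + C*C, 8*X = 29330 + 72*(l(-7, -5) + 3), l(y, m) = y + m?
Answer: 29584/14341 + 8*I*sqrt(43)/14341 ≈ 2.0629 + 0.003658*I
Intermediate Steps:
l(y, m) = m + y
X = 14341/4 (X = (29330 + 72*((-5 - 7) + 3))/8 = (29330 + 72*(-12 + 3))/8 = (29330 + 72*(-9))/8 = (29330 - 648)/8 = (1/8)*28682 = 14341/4 ≈ 3585.3)
d(C) = C**2 + sqrt(2)*sqrt(C) (d(C) = sqrt(2*C) + C**2 = sqrt(2)*sqrt(C) + C**2 = C**2 + sqrt(2)*sqrt(C))
d(-86)/X = ((-86)**2 + sqrt(2)*sqrt(-86))/(14341/4) = (7396 + sqrt(2)*(I*sqrt(86)))*(4/14341) = (7396 + 2*I*sqrt(43))*(4/14341) = 29584/14341 + 8*I*sqrt(43)/14341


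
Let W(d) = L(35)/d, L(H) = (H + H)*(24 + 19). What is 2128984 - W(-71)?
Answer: 151160874/71 ≈ 2.1290e+6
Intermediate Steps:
L(H) = 86*H (L(H) = (2*H)*43 = 86*H)
W(d) = 3010/d (W(d) = (86*35)/d = 3010/d)
2128984 - W(-71) = 2128984 - 3010/(-71) = 2128984 - 3010*(-1)/71 = 2128984 - 1*(-3010/71) = 2128984 + 3010/71 = 151160874/71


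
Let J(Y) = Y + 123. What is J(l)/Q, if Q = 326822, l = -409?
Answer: -143/163411 ≈ -0.00087509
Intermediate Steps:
J(Y) = 123 + Y
J(l)/Q = (123 - 409)/326822 = -286*1/326822 = -143/163411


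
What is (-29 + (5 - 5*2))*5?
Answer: -170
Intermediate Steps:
(-29 + (5 - 5*2))*5 = (-29 + (5 - 10))*5 = (-29 - 5)*5 = -34*5 = -170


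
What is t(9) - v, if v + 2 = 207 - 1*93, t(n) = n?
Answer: -103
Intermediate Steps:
v = 112 (v = -2 + (207 - 1*93) = -2 + (207 - 93) = -2 + 114 = 112)
t(9) - v = 9 - 1*112 = 9 - 112 = -103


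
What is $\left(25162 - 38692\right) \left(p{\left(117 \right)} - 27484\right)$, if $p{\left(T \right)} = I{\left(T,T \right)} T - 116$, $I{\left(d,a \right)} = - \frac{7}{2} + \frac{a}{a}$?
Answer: $377385525$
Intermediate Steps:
$I{\left(d,a \right)} = - \frac{5}{2}$ ($I{\left(d,a \right)} = \left(-7\right) \frac{1}{2} + 1 = - \frac{7}{2} + 1 = - \frac{5}{2}$)
$p{\left(T \right)} = -116 - \frac{5 T}{2}$ ($p{\left(T \right)} = - \frac{5 T}{2} - 116 = -116 - \frac{5 T}{2}$)
$\left(25162 - 38692\right) \left(p{\left(117 \right)} - 27484\right) = \left(25162 - 38692\right) \left(\left(-116 - \frac{585}{2}\right) - 27484\right) = - 13530 \left(\left(-116 - \frac{585}{2}\right) - 27484\right) = - 13530 \left(- \frac{817}{2} - 27484\right) = \left(-13530\right) \left(- \frac{55785}{2}\right) = 377385525$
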